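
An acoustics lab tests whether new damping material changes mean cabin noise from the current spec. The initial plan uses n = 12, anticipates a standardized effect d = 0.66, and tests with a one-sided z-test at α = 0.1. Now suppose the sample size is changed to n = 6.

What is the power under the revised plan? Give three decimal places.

With n = 6: δ = d·√n = 0.66 × √6 = 1.6167. Critical value z_{0.1} = 1.282.
Revised power = Φ(δ − 1.282) = Φ(0.335) = 0.6312.

Power ≈ 0.631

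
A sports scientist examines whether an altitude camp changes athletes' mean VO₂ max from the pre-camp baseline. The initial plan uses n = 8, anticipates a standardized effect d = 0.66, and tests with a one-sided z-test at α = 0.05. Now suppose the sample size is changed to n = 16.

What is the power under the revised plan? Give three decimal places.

Power ≈ 0.840

With n = 16: δ = d·√n = 0.66 × √16 = 2.6400. Critical value z_{0.05} = 1.645.
Revised power = Φ(δ − 1.645) = Φ(0.995) = 0.8402.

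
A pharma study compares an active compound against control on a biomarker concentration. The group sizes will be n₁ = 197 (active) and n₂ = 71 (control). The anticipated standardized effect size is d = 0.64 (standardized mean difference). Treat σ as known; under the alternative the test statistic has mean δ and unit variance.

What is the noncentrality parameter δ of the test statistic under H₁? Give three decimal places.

The noncentrality parameter scales effect size by the design's sample-size factor: δ = d / √(1/n₁ + 1/n₂) = 0.64 / √(1/197 + 1/71) = 4.6235

δ ≈ 4.624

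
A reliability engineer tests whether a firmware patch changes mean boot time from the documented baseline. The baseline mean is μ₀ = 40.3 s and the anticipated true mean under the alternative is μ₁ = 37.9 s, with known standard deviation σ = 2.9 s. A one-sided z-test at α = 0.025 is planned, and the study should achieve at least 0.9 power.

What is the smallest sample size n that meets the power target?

n = 16

Standardized effect: d = |μ₁ − μ₀| / σ = |37.9 − 40.3| / 2.9 = 0.8276
Set Φ(δ − 1.960) = 0.9; then δ − 1.960 = Φ⁻¹(0.9) = 1.282, giving δ = 3.242.
δ = d·√n ⇒ n = (δ/d)² = (3.242 / 0.8276)² = 15.34.
Round up to the next whole unit.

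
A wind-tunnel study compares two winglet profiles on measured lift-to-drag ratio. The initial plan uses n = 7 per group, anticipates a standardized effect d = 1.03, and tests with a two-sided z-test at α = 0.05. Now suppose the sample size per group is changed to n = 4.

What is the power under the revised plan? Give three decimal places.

Power ≈ 0.308

With n = 4 per group: δ = d·√(n/2) = 1.03 × √(4/2) = 1.4566. Critical value z_{0.025} = 1.960.
Revised power = Φ(δ − 1.960) + Φ(−δ − 1.960) = Φ(-0.503) + Φ(-3.417) = 0.3074 + 0.0003 = 0.3077.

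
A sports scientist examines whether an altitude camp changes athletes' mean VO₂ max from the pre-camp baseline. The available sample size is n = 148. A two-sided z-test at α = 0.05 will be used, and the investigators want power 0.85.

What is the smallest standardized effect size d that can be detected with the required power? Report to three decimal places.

d ≈ 0.246

Need Φ(δ − 1.960) = 0.85, so δ = 1.960 + 1.036 = 2.996.
(Lower-tail contribution to power is negligible for δ > 0.)
δ = d·√n ⇒ d = δ/√n = 2.996/√148 = 0.2463.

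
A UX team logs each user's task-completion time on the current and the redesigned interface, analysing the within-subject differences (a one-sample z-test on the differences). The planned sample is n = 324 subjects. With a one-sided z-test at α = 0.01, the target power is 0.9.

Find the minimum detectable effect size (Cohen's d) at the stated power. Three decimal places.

Required noncentrality: δ = z_{0.01} + z_{0.10} = 2.326 + 1.282 = 3.608.
δ = d·√n ⇒ d = δ/√n = 3.608/√324 = 0.2004.

d ≈ 0.200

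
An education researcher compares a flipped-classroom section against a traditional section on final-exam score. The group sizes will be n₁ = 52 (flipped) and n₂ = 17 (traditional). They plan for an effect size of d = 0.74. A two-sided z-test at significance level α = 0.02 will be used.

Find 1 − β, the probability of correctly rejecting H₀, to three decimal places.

Noncentrality parameter: δ = d / √(1/n₁ + 1/n₂) = 0.74 / √(1/52 + 1/17) = 2.6487
Critical value for a two-sided test at α = 0.02: z_{α/2} = 2.326.
Power = Φ(δ − 2.326) + Φ(−δ − 2.326) = Φ(0.322) + Φ(-4.975) = 0.6264 + 0.0000 = 0.6264.

Power ≈ 0.626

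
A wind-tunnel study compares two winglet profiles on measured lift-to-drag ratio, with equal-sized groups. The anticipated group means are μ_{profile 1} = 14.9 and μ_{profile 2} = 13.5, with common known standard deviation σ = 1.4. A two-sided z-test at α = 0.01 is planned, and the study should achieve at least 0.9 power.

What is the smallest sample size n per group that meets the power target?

Standardized effect: d = |μ_{profile 1} − μ_{profile 2}| / σ = |14.9 − 13.5| / 1.4 = 1.0000
For power 0.9 need Φ(δ − z_{0.005}) = 0.9, so δ = z_{0.005} + z_{0.10} = 2.576 + 1.282 = 3.857.
(Ignoring the negligible lower-tail rejection probability gives the usual closed-form inversion.)
δ = d·√(n/2) ⇒ n = 2(δ/d)² = 2 × (3.857 / 1.0000)² = 29.76.
Rounding up, n = 30 per group.

n = 30 per group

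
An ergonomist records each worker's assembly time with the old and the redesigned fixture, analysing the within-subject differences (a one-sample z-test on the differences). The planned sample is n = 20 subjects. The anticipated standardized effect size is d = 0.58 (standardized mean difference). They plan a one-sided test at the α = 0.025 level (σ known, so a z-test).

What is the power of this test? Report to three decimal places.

Noncentrality parameter: δ = d·√n = 0.58 × √20 = 2.5938
Critical value for a one-sided test at α = 0.025: z_α = 1.960.
Power = Φ(δ − 1.960) = Φ(0.634) = 0.7369.

Power ≈ 0.737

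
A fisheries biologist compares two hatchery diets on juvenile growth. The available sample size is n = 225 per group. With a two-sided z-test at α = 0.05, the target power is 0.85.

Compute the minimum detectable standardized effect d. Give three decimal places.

Need Φ(δ − 1.960) = 0.85, so δ = 1.960 + 1.036 = 2.996.
(Lower-tail contribution to power is negligible for δ > 0.)
δ = d·√(n/2) ⇒ d = δ/√(n/2) = 2.996/√(225/2) = 0.2825.

d ≈ 0.283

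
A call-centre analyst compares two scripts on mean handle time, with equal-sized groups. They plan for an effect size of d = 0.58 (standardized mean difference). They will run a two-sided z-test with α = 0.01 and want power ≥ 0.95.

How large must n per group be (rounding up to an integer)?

For power 0.95 need Φ(δ − z_{0.005}) = 0.95, so δ = z_{0.005} + z_{0.05} = 2.576 + 1.645 = 4.221.
(For δ > 0 the lower-tail rejection region contributes negligibly to power, so the one-term inversion is standard.)
δ = d·√(n/2) ⇒ n = 2(δ/d)² = 2 × (4.221 / 0.58)² = 105.91.
Round up to the next whole unit.

n = 106 per group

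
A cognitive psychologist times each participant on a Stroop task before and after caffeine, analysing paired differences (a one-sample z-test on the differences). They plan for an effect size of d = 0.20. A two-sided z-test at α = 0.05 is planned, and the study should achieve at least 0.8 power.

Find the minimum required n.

n = 197

Set Φ(δ − 1.960) = 0.8; then δ − 1.960 = Φ⁻¹(0.8) = 0.842, giving δ = 2.802.
(The Φ(−δ − z_{α/2}) term is vanishingly small for δ > 0 and is dropped in the standard sample-size formula.)
δ = d·√n ⇒ n = (δ/d)² = (2.802 / 0.20)² = 196.22.
Rounding up, n = 197.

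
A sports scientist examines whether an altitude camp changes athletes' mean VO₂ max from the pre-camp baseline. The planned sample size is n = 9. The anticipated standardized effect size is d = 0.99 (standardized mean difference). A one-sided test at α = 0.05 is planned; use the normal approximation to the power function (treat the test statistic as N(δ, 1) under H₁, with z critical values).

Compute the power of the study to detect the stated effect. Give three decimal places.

Power ≈ 0.907

Noncentrality parameter: δ = d·√n = 0.99 × √9 = 2.9700
Critical value for a one-sided test at α = 0.05: z_α = 1.645.
Power = P(Z > 1.645 − δ) = Φ(1.325) = 0.9074.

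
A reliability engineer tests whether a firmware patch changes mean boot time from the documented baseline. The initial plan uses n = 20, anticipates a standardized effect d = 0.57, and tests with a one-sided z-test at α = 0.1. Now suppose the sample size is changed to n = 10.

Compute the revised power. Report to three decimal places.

Power ≈ 0.699

With n = 10: δ = d·√n = 0.57 × √10 = 1.8025. Critical value z_{0.1} = 1.282.
Revised power = Φ(δ − 1.282) = Φ(0.521) = 0.6988.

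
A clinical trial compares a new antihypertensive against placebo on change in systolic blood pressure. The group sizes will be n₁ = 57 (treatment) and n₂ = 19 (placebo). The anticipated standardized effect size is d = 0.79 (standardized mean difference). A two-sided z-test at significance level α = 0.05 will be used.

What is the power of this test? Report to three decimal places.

Power ≈ 0.847

Noncentrality parameter: δ = d / √(1/n₁ + 1/n₂) = 0.79 / √(1/57 + 1/19) = 2.9822
Critical value for a two-sided test at α = 0.05: z_{α/2} = 1.960.
Power = Φ(δ − 1.960) + Φ(−δ − 1.960) = Φ(1.022) + Φ(-4.942) = 0.8467 + 0.0000 = 0.8467.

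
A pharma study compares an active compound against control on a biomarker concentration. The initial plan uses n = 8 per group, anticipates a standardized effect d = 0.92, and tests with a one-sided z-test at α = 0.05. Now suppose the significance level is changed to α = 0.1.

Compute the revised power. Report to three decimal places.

Power ≈ 0.712

δ = d·√(n/2) = 0.92 × √(8/2) = 1.8400 (unchanged). New critical value: z_{0.1} = 1.282.
Revised power = Φ(δ − 1.282) = Φ(0.558) = 0.7117.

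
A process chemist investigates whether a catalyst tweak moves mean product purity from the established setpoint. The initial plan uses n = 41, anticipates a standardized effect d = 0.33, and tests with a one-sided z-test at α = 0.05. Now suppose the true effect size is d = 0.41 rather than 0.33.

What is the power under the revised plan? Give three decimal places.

With d = 0.41: δ = d·√n = 0.41 × √41 = 2.6253. Critical value z_{0.05} = 1.645.
Revised power = P(Z > 1.645 − δ) = Φ(0.980) = 0.8366.

Power ≈ 0.837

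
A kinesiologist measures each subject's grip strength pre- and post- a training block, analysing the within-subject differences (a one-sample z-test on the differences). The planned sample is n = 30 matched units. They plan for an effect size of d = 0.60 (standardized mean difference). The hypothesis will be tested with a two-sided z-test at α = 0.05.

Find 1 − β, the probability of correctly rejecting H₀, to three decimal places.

Power ≈ 0.908

Noncentrality parameter: δ = d·√n = 0.60 × √30 = 3.2863
Critical value for a two-sided test at α = 0.05: z_{α/2} = 1.960.
Power = Φ(δ − 1.960) + Φ(−δ − 1.960) = Φ(1.326) + Φ(-5.246) = 0.9076 + 0.0000 = 0.9076.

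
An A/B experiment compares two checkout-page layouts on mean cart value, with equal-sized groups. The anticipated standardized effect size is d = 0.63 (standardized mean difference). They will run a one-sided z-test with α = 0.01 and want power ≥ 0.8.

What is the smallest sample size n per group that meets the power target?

n = 51 per group

For power 0.8 need Φ(δ − z_{0.01}) = 0.8, so δ = z_{0.01} + z_{0.20} = 2.326 + 0.842 = 3.168.
δ = d·√(n/2) ⇒ n = 2(δ/d)² = 2 × (3.168 / 0.63)² = 50.57.
Round up to the next whole unit.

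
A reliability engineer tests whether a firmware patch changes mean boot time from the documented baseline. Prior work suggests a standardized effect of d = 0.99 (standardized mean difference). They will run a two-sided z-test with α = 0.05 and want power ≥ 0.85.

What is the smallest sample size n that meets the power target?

n = 10

Set Φ(δ − 1.960) = 0.85; then δ − 1.960 = Φ⁻¹(0.85) = 1.036, giving δ = 2.996.
(For δ > 0 the lower-tail rejection region contributes negligibly to power, so the one-term inversion is standard.)
δ = d·√n ⇒ n = (δ/d)² = (2.996 / 0.99)² = 9.16.
Round up to the next whole unit.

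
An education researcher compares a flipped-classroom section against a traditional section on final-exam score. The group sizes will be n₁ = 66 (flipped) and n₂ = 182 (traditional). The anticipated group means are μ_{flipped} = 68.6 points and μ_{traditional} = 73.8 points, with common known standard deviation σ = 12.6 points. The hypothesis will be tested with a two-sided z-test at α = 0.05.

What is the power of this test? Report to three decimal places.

Power ≈ 0.819

Standardized effect: d = |μ_{flipped} − μ_{traditional}| / σ = |68.6 − 73.8| / 12.6 = 0.4127
Noncentrality parameter: δ = d / √(1/n₁ + 1/n₂) = 0.4127 / √(1/66 + 1/182) = 2.8722
Two-sided α = 0.05 → critical value z_{0.025} = 1.960.
Power = Φ(δ − 1.960) + Φ(−δ − 1.960) = Φ(0.912) + Φ(-4.832) = 0.8192 + 0.0000 = 0.8192.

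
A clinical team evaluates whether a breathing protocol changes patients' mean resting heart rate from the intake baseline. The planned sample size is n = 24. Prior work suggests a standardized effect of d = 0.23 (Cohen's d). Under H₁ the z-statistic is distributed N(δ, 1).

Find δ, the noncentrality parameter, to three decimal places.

δ = d·√n = 0.23 × √24 = 1.1268

δ ≈ 1.127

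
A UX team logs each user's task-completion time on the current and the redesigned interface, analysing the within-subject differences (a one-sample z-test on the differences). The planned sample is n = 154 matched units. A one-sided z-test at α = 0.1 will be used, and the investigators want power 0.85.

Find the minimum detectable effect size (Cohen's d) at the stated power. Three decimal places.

d ≈ 0.187

Required noncentrality: δ = z_{0.1} + z_{0.15} = 1.282 + 1.036 = 2.318.
δ = d·√n ⇒ d = δ/√n = 2.318/√154 = 0.1868.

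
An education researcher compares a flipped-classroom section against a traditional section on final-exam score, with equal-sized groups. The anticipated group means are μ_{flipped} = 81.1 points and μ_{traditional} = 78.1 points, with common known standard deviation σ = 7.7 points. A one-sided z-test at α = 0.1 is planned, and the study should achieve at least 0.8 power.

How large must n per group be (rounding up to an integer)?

n = 60 per group

Standardized effect: d = |μ_{flipped} − μ_{traditional}| / σ = |81.1 − 78.1| / 7.7 = 0.3896
Set Φ(δ − 1.282) = 0.8; then δ − 1.282 = Φ⁻¹(0.8) = 0.842, giving δ = 2.123.
δ = d·√(n/2) ⇒ n = 2(δ/d)² = 2 × (2.123 / 0.3896)² = 59.39.
Rounding up, n = 60 per group.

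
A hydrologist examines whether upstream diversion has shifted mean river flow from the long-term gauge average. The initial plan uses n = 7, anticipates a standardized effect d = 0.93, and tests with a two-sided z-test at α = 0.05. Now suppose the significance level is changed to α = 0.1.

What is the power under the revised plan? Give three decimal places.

δ = d·√n = 0.93 × √7 = 2.4605 (unchanged). New critical value: z_{0.05} = 1.645.
Revised power = Φ(δ − 1.645) + Φ(−δ − 1.645) = Φ(0.816) + Φ(-4.105) = 0.7927 + 0.0000 = 0.7927.

Power ≈ 0.793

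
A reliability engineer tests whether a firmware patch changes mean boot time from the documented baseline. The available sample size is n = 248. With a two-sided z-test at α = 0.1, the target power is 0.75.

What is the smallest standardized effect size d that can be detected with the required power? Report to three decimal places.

d ≈ 0.147

Need Φ(δ − 1.645) = 0.75, so δ = 1.645 + 0.674 = 2.319.
(Lower-tail contribution to power is negligible for δ > 0.)
δ = d·√n ⇒ d = δ/√n = 2.319/√248 = 0.1473.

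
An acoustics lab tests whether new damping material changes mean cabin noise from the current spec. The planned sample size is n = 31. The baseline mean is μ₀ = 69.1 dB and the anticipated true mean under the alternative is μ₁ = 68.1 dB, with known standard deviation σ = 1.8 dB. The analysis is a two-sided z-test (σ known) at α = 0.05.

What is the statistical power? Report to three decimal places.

Power ≈ 0.871

Standardized effect: d = |μ₁ − μ₀| / σ = |68.1 − 69.1| / 1.8 = 0.5556
Noncentrality parameter: δ = d·√n = 0.5556 × √31 = 3.0932
Critical value for a two-sided test at α = 0.05: z_{α/2} = 1.960.
Power = Φ(δ − 1.960) + Φ(−δ − 1.960) = Φ(1.133) + Φ(-5.053) = 0.8714 + 0.0000 = 0.8714.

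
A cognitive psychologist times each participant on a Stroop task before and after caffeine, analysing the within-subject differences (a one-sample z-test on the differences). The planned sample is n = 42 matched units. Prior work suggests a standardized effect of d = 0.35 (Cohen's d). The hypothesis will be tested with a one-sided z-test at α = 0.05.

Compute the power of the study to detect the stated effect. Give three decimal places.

Noncentrality parameter: δ = d·√n = 0.35 × √42 = 2.2683
Critical value for a one-sided test at α = 0.05: z_α = 1.645.
Power = P(Z > 1.645 − δ) = Φ(0.623) = 0.7335.

Power ≈ 0.733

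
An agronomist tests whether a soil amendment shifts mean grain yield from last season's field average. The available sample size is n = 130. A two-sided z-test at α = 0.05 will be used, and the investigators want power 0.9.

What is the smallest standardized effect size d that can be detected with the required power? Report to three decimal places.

d ≈ 0.284

Required noncentrality: δ = z_{0.025} + z_{0.10} = 1.960 + 1.282 = 3.242.
(Lower-tail contribution to power is negligible for δ > 0.)
δ = d·√n ⇒ d = δ/√n = 3.242/√130 = 0.2843.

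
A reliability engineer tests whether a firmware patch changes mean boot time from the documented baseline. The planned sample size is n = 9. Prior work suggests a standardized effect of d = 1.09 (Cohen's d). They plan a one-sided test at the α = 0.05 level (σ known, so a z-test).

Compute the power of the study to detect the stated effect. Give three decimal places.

Power ≈ 0.948

Noncentrality parameter: λ = d·√n = 1.09 × √9 = 3.2700
Critical value for a one-sided test at α = 0.05: z_α = 1.645.
Power = P(Z > 1.645 − λ) = Φ(1.625) = 0.9479.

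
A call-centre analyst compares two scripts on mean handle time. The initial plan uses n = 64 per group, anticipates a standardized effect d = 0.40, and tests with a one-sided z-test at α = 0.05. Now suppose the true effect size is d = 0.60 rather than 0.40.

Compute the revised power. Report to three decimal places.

Power ≈ 0.960

With d = 0.60: δ = d·√(n/2) = 0.60 × √(64/2) = 3.3941. Critical value z_{0.05} = 1.645.
Revised power = Φ(δ − 1.645) = Φ(1.749) = 0.9599.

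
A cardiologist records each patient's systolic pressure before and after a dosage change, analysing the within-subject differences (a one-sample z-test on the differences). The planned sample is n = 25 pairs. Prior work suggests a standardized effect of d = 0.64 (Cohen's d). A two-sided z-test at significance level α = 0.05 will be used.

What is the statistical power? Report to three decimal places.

Noncentrality parameter: δ = d·√n = 0.64 × √25 = 3.2000
Critical value for a two-sided test at α = 0.05: z_{α/2} = 1.960.
Power = Φ(δ − 1.960) + Φ(−δ − 1.960) = Φ(1.240) + Φ(-5.160) = 0.8925 + 0.0000 = 0.8925.

Power ≈ 0.893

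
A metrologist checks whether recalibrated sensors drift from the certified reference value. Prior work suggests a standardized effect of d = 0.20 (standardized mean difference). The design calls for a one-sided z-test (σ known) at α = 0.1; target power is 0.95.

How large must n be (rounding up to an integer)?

n = 215

Set Φ(δ − 1.282) = 0.95; then δ − 1.282 = Φ⁻¹(0.95) = 1.645, giving δ = 2.926.
δ = d·√n ⇒ n = (δ/d)² = (2.926 / 0.20)² = 214.10.
Round up to the next whole unit.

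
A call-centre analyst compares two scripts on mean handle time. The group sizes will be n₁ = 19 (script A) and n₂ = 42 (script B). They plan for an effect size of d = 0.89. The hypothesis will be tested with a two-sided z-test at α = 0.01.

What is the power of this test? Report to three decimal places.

Power ≈ 0.740

Noncentrality parameter: δ = d / √(1/n₁ + 1/n₂) = 0.89 / √(1/19 + 1/42) = 3.2190
Two-sided α = 0.01 → critical value z_{0.005} = 2.576.
Power = Φ(δ − 2.576) + Φ(−δ − 2.576) = Φ(0.643) + Φ(-5.795) = 0.7400 + 0.0000 = 0.7400.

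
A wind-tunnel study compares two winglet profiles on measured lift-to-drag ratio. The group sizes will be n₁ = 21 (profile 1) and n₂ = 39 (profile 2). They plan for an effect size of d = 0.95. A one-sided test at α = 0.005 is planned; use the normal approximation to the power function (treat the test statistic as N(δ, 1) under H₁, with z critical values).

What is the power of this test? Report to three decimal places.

Power ≈ 0.825

Noncentrality parameter: δ = d / √(1/n₁ + 1/n₂) = 0.95 / √(1/21 + 1/39) = 3.5099
Critical value for a one-sided test at α = 0.005: z_α = 2.576.
Power = Φ(δ − 2.576) = Φ(0.934) = 0.8249.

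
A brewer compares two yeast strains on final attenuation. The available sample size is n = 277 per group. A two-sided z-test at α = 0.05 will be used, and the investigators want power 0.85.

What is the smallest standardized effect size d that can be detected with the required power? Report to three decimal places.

d ≈ 0.255

Need Φ(δ − 1.960) = 0.85, so δ = 1.960 + 1.036 = 2.996.
(The second rejection-region term Φ(−δ − z_{α/2}) is negligible and dropped.)
δ = d·√(n/2) ⇒ d = δ/√(n/2) = 2.996/√(277/2) = 0.2546.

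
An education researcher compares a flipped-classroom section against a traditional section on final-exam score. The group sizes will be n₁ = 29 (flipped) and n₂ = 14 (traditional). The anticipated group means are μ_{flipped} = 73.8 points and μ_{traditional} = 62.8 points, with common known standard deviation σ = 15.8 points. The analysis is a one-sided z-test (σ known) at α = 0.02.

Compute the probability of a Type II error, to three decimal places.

β ≈ 0.466

Standardized effect: d = |μ_{flipped} − μ_{traditional}| / σ = |73.8 − 62.8| / 15.8 = 0.6962
Noncentrality parameter: δ = d / √(1/n₁ + 1/n₂) = 0.6962 / √(1/29 + 1/14) = 2.1393
One-sided α = 0.02 → critical value z_{0.02} = 2.054.
Power = P(Z > 2.054 − δ) = Φ(0.086) = 0.5341.
Type II error: β = 1 − power = 1 − 0.5341 = 0.4659.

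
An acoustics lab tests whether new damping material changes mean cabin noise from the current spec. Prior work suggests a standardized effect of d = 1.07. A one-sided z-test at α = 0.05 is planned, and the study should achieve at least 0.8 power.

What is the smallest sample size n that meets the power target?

For power 0.8 need Φ(δ − z_{0.05}) = 0.8, so δ = z_{0.05} + z_{0.20} = 1.645 + 0.842 = 2.486.
δ = d·√n ⇒ n = (δ/d)² = (2.486 / 1.07)² = 5.40.
Round up to the next whole unit.

n = 6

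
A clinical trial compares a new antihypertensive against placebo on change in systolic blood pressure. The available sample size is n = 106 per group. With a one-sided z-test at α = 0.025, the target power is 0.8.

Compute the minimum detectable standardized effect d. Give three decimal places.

d ≈ 0.385

Required noncentrality: δ = z_{0.025} + z_{0.20} = 1.960 + 0.842 = 2.802.
δ = d·√(n/2) ⇒ d = δ/√(n/2) = 2.802/√(106/2) = 0.3848.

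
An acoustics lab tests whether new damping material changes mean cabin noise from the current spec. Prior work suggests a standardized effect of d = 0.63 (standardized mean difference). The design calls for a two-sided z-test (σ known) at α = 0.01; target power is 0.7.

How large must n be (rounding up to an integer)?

n = 25

Set Φ(δ − 2.576) = 0.7; then δ − 2.576 = Φ⁻¹(0.7) = 0.524, giving δ = 3.100.
(For δ > 0 the lower-tail rejection region contributes negligibly to power, so the one-term inversion is standard.)
δ = d·√n ⇒ n = (δ/d)² = (3.100 / 0.63)² = 24.22.
Round up to the next whole unit.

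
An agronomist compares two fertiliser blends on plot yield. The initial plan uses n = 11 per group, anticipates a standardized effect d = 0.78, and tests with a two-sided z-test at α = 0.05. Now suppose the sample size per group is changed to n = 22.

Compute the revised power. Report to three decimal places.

Power ≈ 0.735

With n = 22 per group: δ = d·√(n/2) = 0.78 × √(22/2) = 2.5870. Critical value z_{0.025} = 1.960.
Revised power = Φ(δ − 1.960) + Φ(−δ − 1.960) = Φ(0.627) + Φ(-4.547) = 0.7347 + 0.0000 = 0.7347.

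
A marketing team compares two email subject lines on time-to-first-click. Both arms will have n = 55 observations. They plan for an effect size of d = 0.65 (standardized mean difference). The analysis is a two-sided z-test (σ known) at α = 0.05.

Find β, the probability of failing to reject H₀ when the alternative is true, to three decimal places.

β ≈ 0.074

Noncentrality parameter: δ = d·√(n/2) = 0.65 × √(55/2) = 3.4086
Critical value for a two-sided test at α = 0.05: z_{α/2} = 1.960.
Power = Φ(δ − 1.960) + Φ(−δ − 1.960) = Φ(1.449) + Φ(-5.369) = 0.9263 + 0.0000 = 0.9263.
Type II error: β = 1 − power = 1 − 0.9263 = 0.0737.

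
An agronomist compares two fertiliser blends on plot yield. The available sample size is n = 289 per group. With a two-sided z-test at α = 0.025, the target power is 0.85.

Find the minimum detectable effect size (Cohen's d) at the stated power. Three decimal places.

Need Φ(δ − 2.241) = 0.85, so δ = 2.241 + 1.036 = 3.278.
(The second rejection-region term Φ(−δ − z_{α/2}) is negligible and dropped.)
δ = d·√(n/2) ⇒ d = δ/√(n/2) = 3.278/√(289/2) = 0.2727.

d ≈ 0.273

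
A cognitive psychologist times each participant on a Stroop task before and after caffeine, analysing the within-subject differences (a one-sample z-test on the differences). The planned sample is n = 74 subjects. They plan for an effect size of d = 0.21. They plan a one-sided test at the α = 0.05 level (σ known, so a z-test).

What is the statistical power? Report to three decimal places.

Power ≈ 0.564

Noncentrality parameter: δ = d·√n = 0.21 × √74 = 1.8065
Critical value for a one-sided test at α = 0.05: z_α = 1.645.
Power = P(Z > 1.645 − δ) = Φ(0.162) = 0.5642.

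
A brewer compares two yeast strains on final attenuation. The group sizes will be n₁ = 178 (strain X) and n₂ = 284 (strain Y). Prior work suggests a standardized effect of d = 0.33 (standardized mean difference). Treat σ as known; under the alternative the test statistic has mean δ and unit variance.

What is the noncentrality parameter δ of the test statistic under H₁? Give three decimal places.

The noncentrality parameter scales effect size by the design's sample-size factor: δ = d / √(1/n₁ + 1/n₂) = 0.33 / √(1/178 + 1/284) = 3.4519

δ ≈ 3.452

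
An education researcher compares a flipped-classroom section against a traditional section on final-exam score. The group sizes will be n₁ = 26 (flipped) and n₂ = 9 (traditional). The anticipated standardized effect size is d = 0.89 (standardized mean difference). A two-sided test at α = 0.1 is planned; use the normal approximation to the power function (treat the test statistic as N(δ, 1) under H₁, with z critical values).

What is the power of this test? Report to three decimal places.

Noncentrality parameter: δ = d / √(1/n₁ + 1/n₂) = 0.89 / √(1/26 + 1/9) = 2.3013
Two-sided α = 0.1 → critical value z_{0.05} = 1.645.
Power = Φ(δ − 1.645) + Φ(−δ − 1.645) = Φ(0.656) + Φ(-3.946) = 0.7442 + 0.0000 = 0.7443.

Power ≈ 0.744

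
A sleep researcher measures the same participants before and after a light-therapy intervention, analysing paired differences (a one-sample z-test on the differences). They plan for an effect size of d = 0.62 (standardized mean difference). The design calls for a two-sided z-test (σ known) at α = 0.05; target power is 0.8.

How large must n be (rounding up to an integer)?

For power 0.8 need Φ(δ − z_{0.025}) = 0.8, so δ = z_{0.025} + z_{0.20} = 1.960 + 0.842 = 2.802.
(Ignoring the negligible lower-tail rejection probability gives the usual closed-form inversion.)
δ = d·√n ⇒ n = (δ/d)² = (2.802 / 0.62)² = 20.42.
Rounding up, n = 21.

n = 21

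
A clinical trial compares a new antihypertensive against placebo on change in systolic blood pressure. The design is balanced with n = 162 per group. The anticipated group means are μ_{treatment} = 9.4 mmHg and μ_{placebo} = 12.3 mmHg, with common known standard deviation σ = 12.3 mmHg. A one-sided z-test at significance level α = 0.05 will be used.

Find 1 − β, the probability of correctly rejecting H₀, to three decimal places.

Power ≈ 0.683

Standardized effect: d = |μ_{treatment} − μ_{placebo}| / σ = |9.4 − 12.3| / 12.3 = 0.2358
Noncentrality parameter: δ = d·√(n/2) = 0.2358 × √(162/2) = 2.1220
One-sided α = 0.05 → critical value z_{0.05} = 1.645.
Power = P(Z > 1.645 − δ) = Φ(0.477) = 0.6834.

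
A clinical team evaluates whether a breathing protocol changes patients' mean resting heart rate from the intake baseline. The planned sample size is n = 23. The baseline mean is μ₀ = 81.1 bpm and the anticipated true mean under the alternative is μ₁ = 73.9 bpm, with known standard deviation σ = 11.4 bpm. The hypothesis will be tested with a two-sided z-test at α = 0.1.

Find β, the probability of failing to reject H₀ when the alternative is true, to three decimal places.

β ≈ 0.083

Standardized effect: d = |μ₁ − μ₀| / σ = |73.9 − 81.1| / 11.4 = 0.6316
Noncentrality parameter: δ = d·√n = 0.6316 × √23 = 3.0289
Critical value for a two-sided test at α = 0.1: z_{α/2} = 1.645.
Power = Φ(δ − 1.645) + Φ(−δ − 1.645) = Φ(1.384) + Φ(-4.674) = 0.9168 + 0.0000 = 0.9168.
Type II error: β = 1 − power = 1 − 0.9168 = 0.0832.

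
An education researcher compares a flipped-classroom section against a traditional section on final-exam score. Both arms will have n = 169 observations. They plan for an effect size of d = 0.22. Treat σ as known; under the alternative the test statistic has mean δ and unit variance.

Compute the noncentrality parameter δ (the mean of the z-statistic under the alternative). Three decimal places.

δ = d·√(n/2) = 0.22 × √(169/2) = 2.0223

δ ≈ 2.022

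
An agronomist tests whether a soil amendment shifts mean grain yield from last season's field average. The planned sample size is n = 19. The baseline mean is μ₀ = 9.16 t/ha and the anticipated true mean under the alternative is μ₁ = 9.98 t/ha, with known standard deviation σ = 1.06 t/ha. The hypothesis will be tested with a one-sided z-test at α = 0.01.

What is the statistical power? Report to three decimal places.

Standardized effect: d = |μ₁ − μ₀| / σ = |9.98 − 9.16| / 1.06 = 0.7736
Noncentrality parameter: δ = d·√n = 0.7736 × √19 = 3.3720
Critical value for a one-sided test at α = 0.01: z_α = 2.326.
Power = P(Z > 2.326 − δ) = Φ(1.046) = 0.8521.

Power ≈ 0.852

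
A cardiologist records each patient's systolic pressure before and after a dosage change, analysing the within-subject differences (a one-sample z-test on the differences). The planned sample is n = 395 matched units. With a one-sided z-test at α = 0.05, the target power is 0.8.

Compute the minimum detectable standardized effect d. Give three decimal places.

d ≈ 0.125

Required noncentrality: δ = z_{0.05} + z_{0.20} = 1.645 + 0.842 = 2.486.
δ = d·√n ⇒ d = δ/√n = 2.486/√395 = 0.1251.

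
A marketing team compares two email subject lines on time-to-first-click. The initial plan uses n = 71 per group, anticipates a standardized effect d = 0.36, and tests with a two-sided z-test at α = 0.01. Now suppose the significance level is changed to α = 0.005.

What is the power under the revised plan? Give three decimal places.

Power ≈ 0.254

δ = d·√(n/2) = 0.36 × √(71/2) = 2.1449 (unchanged). New critical value: z_{0.0025} = 2.807.
Revised power = Φ(δ − 2.807) + Φ(−δ − 2.807) = Φ(-0.662) + Φ(-4.952) = 0.2540 + 0.0000 = 0.2540.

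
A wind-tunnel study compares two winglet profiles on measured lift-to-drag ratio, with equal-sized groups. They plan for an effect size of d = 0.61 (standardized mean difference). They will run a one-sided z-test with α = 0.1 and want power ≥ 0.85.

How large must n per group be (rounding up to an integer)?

n = 29 per group

Set Φ(δ − 1.282) = 0.85; then δ − 1.282 = Φ⁻¹(0.85) = 1.036, giving δ = 2.318.
δ = d·√(n/2) ⇒ n = 2(δ/d)² = 2 × (2.318 / 0.61)² = 28.88.
Round up to the next whole unit.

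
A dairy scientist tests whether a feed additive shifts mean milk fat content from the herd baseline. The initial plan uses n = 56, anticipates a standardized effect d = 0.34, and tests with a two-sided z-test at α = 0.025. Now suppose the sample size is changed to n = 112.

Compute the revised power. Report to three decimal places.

With n = 112: δ = d·√n = 0.34 × √112 = 3.5982. Critical value z_{0.0125} = 2.241.
Revised power = Φ(δ − 2.241) + Φ(−δ − 2.241) = Φ(1.357) + Φ(-5.840) = 0.9126 + 0.0000 = 0.9126.

Power ≈ 0.913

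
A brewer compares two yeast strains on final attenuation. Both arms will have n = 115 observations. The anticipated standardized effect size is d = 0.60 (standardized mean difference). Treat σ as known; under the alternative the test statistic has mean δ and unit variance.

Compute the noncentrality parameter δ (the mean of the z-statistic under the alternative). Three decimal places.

The noncentrality parameter scales effect size by the design's sample-size factor: δ = d·√(n/2) = 0.60 × √(115/2) = 4.5497

δ ≈ 4.550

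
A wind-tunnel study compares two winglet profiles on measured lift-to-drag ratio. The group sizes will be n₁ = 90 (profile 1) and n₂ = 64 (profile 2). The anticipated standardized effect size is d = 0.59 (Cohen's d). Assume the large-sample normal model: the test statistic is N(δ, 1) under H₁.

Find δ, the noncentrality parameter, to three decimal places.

The noncentrality parameter scales effect size by the design's sample-size factor: δ = d / √(1/n₁ + 1/n₂) = 0.59 / √(1/90 + 1/64) = 3.6083

δ ≈ 3.608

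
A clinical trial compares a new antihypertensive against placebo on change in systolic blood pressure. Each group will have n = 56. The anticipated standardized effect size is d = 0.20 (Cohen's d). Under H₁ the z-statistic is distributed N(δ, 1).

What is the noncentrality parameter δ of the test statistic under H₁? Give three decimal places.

δ = d·√(n/2) = 0.20 × √(56/2) = 1.0583

δ ≈ 1.058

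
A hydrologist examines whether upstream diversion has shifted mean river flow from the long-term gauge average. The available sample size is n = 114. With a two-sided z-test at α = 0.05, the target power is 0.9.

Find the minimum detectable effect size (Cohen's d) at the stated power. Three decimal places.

d ≈ 0.304

Need Φ(δ − 1.960) = 0.9, so δ = 1.960 + 1.282 = 3.242.
(The second rejection-region term Φ(−δ − z_{α/2}) is negligible and dropped.)
δ = d·√n ⇒ d = δ/√n = 3.242/√114 = 0.3036.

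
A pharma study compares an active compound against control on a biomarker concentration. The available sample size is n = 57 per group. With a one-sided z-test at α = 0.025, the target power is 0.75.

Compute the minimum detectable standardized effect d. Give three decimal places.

d ≈ 0.493

Required noncentrality: δ = z_{0.025} + z_{0.25} = 1.960 + 0.674 = 2.634.
δ = d·√(n/2) ⇒ d = δ/√(n/2) = 2.634/√(57/2) = 0.4935.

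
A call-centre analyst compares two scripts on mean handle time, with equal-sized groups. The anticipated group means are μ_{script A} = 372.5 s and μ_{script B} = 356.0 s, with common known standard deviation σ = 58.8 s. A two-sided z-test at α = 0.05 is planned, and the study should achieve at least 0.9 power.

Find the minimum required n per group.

Standardized effect: d = |μ_{script A} − μ_{script B}| / σ = |372.5 − 356.0| / 58.8 = 0.2806
For power 0.9 need Φ(δ − z_{0.025}) = 0.9, so δ = z_{0.025} + z_{0.10} = 1.960 + 1.282 = 3.242.
(The Φ(−δ − z_{α/2}) term is vanishingly small for δ > 0 and is dropped in the standard sample-size formula.)
δ = d·√(n/2) ⇒ n = 2(δ/d)² = 2 × (3.242 / 0.2806)² = 266.88.
Round up to the next whole unit.

n = 267 per group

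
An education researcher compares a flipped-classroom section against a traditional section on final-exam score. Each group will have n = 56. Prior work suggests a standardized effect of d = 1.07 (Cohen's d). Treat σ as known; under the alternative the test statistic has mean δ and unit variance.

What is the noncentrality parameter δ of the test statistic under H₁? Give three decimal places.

δ ≈ 5.662

The noncentrality parameter scales effect size by the design's sample-size factor: δ = d·√(n/2) = 1.07 × √(56/2) = 5.6619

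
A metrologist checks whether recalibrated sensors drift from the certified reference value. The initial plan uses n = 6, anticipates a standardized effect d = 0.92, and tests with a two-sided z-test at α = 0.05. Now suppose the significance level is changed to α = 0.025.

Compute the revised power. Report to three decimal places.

Power ≈ 0.505

δ = d·√n = 0.92 × √6 = 2.2535 (unchanged). New critical value: z_{0.0125} = 2.241.
Revised power = Φ(δ − 2.241) + Φ(−δ − 2.241) = Φ(0.012) + Φ(-4.495) = 0.5048 + 0.0000 = 0.5048.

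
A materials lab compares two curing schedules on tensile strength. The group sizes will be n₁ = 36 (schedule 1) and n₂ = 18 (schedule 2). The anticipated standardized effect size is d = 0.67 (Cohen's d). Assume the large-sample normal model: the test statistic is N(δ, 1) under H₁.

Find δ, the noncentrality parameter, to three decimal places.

The noncentrality parameter scales effect size by the design's sample-size factor: δ = d / √(1/n₁ + 1/n₂) = 0.67 / √(1/36 + 1/18) = 2.3209

δ ≈ 2.321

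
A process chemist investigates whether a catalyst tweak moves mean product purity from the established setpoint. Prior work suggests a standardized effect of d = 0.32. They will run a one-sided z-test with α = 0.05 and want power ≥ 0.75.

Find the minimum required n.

n = 53

Set Φ(δ − 1.645) = 0.75; then δ − 1.645 = Φ⁻¹(0.75) = 0.674, giving δ = 2.319.
δ = d·√n ⇒ n = (δ/d)² = (2.319 / 0.32)² = 52.53.
Round up to the next whole unit.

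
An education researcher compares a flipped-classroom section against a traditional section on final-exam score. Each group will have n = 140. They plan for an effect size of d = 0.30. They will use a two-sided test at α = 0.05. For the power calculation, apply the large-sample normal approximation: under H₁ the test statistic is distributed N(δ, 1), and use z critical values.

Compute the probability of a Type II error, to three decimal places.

Noncentrality parameter: δ = d·√(n/2) = 0.30 × √(140/2) = 2.5100
Critical value for a two-sided test at α = 0.05: z_{α/2} = 1.960.
Power = Φ(δ − 1.960) + Φ(−δ − 1.960) = Φ(0.550) + Φ(-4.470) = 0.7088 + 0.0000 = 0.7088.
Type II error: β = 1 − power = 1 − 0.7088 = 0.2912.

β ≈ 0.291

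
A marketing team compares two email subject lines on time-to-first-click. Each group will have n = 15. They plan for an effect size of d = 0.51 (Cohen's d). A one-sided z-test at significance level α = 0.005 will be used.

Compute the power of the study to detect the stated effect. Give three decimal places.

Power ≈ 0.119

Noncentrality parameter: δ = d·√(n/2) = 0.51 × √(15/2) = 1.3967
One-sided α = 0.005 → critical value z_{0.005} = 2.576.
Power = Φ(δ − 2.576) = Φ(-1.179) = 0.1192.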